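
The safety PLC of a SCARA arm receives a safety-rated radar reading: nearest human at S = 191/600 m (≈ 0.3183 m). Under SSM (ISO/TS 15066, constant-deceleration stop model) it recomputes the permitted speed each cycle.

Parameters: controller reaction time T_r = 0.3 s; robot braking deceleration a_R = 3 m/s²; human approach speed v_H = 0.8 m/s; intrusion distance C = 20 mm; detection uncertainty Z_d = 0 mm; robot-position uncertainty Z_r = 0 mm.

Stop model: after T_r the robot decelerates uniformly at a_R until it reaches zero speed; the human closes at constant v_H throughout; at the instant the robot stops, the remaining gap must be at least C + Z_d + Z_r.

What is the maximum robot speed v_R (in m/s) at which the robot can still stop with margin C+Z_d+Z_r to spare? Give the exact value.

v_R_max = 1/10 m/s = 0.1000 m/s

at the boundary: (1/6)·v² + (17/30)·v + (-7/120) = 0
  disc = (17/30)² − 4·(1/6)·(-7/120) = 9/25 ; √disc = 3/5
  v_R = (−(17/30) + 3/5) / (2·(1/6)) = 1/10 m/s
check:
T_s = v_R/a_R = (1/10)/3 = 0.0333 s
robot in T_r: 0.1000·0.3000 = 0.0300 m
braking distance = 0.1000²/(2·3.0000) = 0.0017 m
human closes 0.8000·0.3333 = 0.2667 m
residual clearance needed = 0.0200+0.0000+0.0000 = 0.0200 m
sum ≈ 0.0300+0.0017+0.2667+0.0200 ≈ 0.3183 m = S ✓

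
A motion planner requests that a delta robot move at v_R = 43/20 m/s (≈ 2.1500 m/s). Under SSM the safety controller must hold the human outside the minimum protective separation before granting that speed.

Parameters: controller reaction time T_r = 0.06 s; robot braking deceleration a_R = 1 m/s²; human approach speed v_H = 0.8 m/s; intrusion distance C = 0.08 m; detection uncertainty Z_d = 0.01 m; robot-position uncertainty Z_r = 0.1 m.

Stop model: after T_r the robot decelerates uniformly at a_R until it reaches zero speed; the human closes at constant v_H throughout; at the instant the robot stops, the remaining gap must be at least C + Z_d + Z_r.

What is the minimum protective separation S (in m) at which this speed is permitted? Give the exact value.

braking lasts T_s = (43/20)/1 = 2.1500 s
robot covers v_R·T_r = 2.1500·0.0600 = 0.1290 m before braking
braking distance = 2.1500²/(2·1.0000) = 2.3112 m
person approaches 0.8000·(0.0600+2.1500) = 1.7680 m
margins: 0.0800+0.0100+0.1000 = 0.1900 m
S_min ≈ 0.1290+2.3112+1.7680+0.1900  ⇒  S_min = 17593/4000 m

S_min = 17593/4000 m = 4.3982 m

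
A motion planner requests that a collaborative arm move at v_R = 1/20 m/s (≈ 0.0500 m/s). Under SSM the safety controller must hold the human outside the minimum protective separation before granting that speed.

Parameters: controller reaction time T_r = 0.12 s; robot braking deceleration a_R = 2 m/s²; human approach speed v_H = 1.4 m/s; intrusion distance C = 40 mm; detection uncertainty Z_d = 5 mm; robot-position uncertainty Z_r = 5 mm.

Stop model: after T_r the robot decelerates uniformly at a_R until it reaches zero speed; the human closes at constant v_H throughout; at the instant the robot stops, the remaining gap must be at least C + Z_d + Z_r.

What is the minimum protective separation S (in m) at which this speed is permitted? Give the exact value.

stop time T_s = (1/20)/2 = 0.0250 s
reaction-phase robot travel = 0.0500·0.1200 = 0.0060 m
braking distance = 0.0500²/(2·2.0000) = 0.0006 m
person approaches 1.4000·(0.1200+0.0250) = 0.2030 m
C+Z_d+Z_r = 0.0400+0.0050+0.0050 = 0.0500 m
S_min ≈ 0.0060+0.0006+0.2030+0.0500  ⇒  S_min = 2077/8000 m

S_min = 2077/8000 m = 0.2596 m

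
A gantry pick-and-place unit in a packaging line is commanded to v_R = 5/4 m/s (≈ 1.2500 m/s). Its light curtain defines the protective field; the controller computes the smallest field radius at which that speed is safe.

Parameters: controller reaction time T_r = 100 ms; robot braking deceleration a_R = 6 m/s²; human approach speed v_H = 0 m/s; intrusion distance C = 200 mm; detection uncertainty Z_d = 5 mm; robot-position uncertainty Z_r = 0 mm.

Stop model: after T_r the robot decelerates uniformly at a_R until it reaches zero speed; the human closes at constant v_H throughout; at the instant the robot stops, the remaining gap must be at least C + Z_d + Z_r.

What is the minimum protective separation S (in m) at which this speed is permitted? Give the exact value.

S_min = 2209/4800 m = 0.4602 m

T_s = v_R/a_R = (5/4)/6 = 0.2083 s
robot covers v_R·T_r = 1.2500·0.1000 = 0.1250 m before braking
robot covers 1.2500·0.2083 − ½·6.0000·0.2083² = 0.1302 m while stopping
human over T_r+T_s: 0.0000·(0.1000+0.2083) = 0.0000 m
residual clearance needed = 0.2000+0.0050+0.0000 = 0.2050 m
S_min ≈ 0.1250+0.1302+0.0000+0.2050  ⇒  S_min = 2209/4800 m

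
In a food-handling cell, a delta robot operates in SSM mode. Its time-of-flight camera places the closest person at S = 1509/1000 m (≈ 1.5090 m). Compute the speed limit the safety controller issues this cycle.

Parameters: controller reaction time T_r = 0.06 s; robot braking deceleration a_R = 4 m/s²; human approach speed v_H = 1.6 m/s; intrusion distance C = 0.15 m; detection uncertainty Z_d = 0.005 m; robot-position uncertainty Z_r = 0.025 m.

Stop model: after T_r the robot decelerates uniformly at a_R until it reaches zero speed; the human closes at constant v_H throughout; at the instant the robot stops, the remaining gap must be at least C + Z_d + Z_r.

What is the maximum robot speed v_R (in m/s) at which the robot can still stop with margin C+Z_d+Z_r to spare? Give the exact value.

quadratic (1/8)·v² + (23/50)·v + (-1233/1000) = 0
  disc = (23/50)² − 4·(1/8)·(-1233/1000) = 8281/10000 ; √disc = 91/100
  v_R = (−(23/50) + 91/100) / (2·(1/8)) = 9/5 m/s
check:
T_s = v_R/a_R = (9/5)/4 = 0.4500 s
reaction-phase robot travel = 1.8000·0.0600 = 0.1080 m
robot under decel: 1.8000²/(2·4.0000) = 0.4050 m
person approaches 1.6000·(0.0600+0.4500) = 0.8160 m
residual clearance needed = 0.1500+0.0050+0.0250 = 0.1800 m
sum ≈ 0.1080+0.4050+0.8160+0.1800 ≈ 1.5090 m = S ✓

v_R_max = 9/5 m/s = 1.8000 m/s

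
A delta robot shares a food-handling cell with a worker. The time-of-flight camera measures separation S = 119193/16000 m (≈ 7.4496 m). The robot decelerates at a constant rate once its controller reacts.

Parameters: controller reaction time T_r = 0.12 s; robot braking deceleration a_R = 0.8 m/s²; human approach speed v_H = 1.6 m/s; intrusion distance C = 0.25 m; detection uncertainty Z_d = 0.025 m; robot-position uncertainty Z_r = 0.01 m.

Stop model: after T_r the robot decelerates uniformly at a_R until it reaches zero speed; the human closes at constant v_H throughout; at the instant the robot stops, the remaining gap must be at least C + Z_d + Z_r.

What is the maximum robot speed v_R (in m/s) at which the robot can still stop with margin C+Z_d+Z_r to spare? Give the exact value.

collect terms ⇒ (5/8)·v_R² + (53/25)·v_R + (-111561/16000) = 0
  disc = (53/25)² − 4·(5/8)·(-111561/16000) = 3508129/160000 ; √disc = 1873/400
  v_R = (−(53/25) + 1873/400) / (2·(5/8)) = 41/20 m/s
check:
stop time T_s = (41/20)/(4/5) = 2.5625 s
robot covers v_R·T_r = 2.0500·0.1200 = 0.2460 m before braking
robot under decel: 2.0500²/(2·0.8000) = 2.6266 m
human over T_r+T_s: 1.6000·(0.1200+2.5625) = 4.2920 m
residual clearance needed = 0.2500+0.0250+0.0100 = 0.2850 m
sum ≈ 0.2460+2.6266+4.2920+0.2850 ≈ 7.4496 m = S ✓

v_R_max = 41/20 m/s = 2.0500 m/s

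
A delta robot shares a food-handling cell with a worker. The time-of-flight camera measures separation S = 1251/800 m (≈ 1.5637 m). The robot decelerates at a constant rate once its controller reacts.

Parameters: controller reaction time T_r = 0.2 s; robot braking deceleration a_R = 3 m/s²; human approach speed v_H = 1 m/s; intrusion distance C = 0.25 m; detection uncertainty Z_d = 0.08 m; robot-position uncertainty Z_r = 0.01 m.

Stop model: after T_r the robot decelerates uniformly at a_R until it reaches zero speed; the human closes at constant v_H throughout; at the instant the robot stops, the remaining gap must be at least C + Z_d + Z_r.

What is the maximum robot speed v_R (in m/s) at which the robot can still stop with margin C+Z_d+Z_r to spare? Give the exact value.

v_R_max = 27/20 m/s = 1.3500 m/s

collect terms ⇒ (1/6)·v_R² + (8/15)·v_R + (-819/800) = 0
  disc = (8/15)² − 4·(1/6)·(-819/800) = 3481/3600 ; √disc = 59/60
  v_R = (−(8/15) + 59/60) / (2·(1/6)) = 27/20 m/s
check:
braking lasts T_s = (27/20)/3 = 0.4500 s
reaction-phase robot travel = 1.3500·0.2000 = 0.2700 m
robot covers 1.3500·0.4500 − ½·3.0000·0.4500² = 0.3038 m while stopping
human closes 1.0000·0.6500 = 0.6500 m
C+Z_d+Z_r = 0.2500+0.0800+0.0100 = 0.3400 m
sum ≈ 0.2700+0.3038+0.6500+0.3400 ≈ 1.5637 m = S ✓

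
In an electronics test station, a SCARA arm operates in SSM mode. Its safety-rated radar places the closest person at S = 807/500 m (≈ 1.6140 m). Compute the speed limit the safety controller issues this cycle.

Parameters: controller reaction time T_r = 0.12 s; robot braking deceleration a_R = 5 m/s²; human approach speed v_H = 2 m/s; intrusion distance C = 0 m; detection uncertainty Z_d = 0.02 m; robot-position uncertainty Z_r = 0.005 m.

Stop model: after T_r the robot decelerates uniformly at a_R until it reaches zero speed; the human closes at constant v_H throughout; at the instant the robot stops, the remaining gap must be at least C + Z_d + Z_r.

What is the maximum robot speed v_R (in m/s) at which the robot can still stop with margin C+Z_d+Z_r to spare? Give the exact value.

quadratic (1/10)·v² + (13/25)·v + (-1349/1000) = 0
  disc = (13/25)² − 4·(1/10)·(-1349/1000) = 81/100 ; √disc = 9/10
  v_R = (−(13/25) + 9/10) / (2·(1/10)) = 19/10 m/s
check:
T_s = v_R/a_R = (19/10)/5 = 0.3800 s
robot covers v_R·T_r = 1.9000·0.1200 = 0.2280 m before braking
braking distance = 1.9000²/(2·5.0000) = 0.3610 m
human over T_r+T_s: 2.0000·(0.1200+0.3800) = 1.0000 m
margins: 0.0000+0.0200+0.0050 = 0.0250 m
sum ≈ 0.2280+0.3610+1.0000+0.0250 ≈ 1.6140 m = S ✓

v_R_max = 19/10 m/s = 1.9000 m/s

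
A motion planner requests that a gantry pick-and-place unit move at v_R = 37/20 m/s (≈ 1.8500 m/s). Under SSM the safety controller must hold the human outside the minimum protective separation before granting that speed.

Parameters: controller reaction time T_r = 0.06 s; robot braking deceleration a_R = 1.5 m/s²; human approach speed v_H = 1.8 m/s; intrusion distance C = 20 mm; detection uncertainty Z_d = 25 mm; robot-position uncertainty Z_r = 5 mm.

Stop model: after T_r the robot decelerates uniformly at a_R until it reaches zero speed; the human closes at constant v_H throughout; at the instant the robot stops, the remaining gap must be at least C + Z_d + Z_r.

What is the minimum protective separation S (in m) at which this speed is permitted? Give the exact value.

S_min = 21779/6000 m = 3.6298 m

stop time T_s = (37/20)/(3/2) = 1.2333 s
reaction-phase robot travel = 1.8500·0.0600 = 0.1110 m
robot under decel: 1.8500²/(2·1.5000) = 1.1408 m
person approaches 1.8000·(0.0600+1.2333) = 2.3280 m
margins: 0.0200+0.0250+0.0050 = 0.0500 m
S_min ≈ 0.1110+1.1408+2.3280+0.0500  ⇒  S_min = 21779/6000 m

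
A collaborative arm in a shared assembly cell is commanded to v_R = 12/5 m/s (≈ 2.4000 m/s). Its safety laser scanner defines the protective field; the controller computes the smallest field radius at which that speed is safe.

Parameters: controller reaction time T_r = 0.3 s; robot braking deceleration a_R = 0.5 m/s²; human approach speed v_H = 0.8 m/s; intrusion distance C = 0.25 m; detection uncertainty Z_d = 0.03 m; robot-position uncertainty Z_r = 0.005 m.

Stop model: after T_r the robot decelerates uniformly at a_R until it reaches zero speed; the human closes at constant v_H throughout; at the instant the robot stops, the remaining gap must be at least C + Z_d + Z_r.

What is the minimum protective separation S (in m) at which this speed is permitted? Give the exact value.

stop time T_s = (12/5)/(1/2) = 4.8000 s
robot covers v_R·T_r = 2.4000·0.3000 = 0.7200 m before braking
robot under decel: 2.4000²/(2·0.5000) = 5.7600 m
human over T_r+T_s: 0.8000·(0.3000+4.8000) = 4.0800 m
margins: 0.2500+0.0300+0.0050 = 0.2850 m
S_min ≈ 0.7200+5.7600+4.0800+0.2850  ⇒  S_min = 2169/200 m

S_min = 2169/200 m = 10.8450 m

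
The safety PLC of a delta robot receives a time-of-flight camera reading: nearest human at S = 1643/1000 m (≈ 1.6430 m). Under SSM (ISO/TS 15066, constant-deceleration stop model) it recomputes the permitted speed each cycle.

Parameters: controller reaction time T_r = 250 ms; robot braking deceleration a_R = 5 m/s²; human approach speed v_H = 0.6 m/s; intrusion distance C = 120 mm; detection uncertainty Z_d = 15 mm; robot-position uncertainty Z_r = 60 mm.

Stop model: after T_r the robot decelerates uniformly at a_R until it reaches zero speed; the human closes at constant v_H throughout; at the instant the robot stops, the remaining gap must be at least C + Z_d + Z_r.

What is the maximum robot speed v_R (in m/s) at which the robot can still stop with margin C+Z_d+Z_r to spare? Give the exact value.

v_R_max = 11/5 m/s = 2.2000 m/s

at the boundary: (1/10)·v² + (37/100)·v + (-649/500) = 0
  disc = (37/100)² − 4·(1/10)·(-649/500) = 6561/10000 ; √disc = 81/100
  v_R = (−(37/100) + 81/100) / (2·(1/10)) = 11/5 m/s
check:
stop time T_s = (11/5)/5 = 0.4400 s
reaction-phase robot travel = 2.2000·0.2500 = 0.5500 m
robot covers 2.2000·0.4400 − ½·5.0000·0.4400² = 0.4840 m while stopping
human over T_r+T_s: 0.6000·(0.2500+0.4400) = 0.4140 m
residual clearance needed = 0.1200+0.0150+0.0600 = 0.1950 m
sum ≈ 0.5500+0.4840+0.4140+0.1950 ≈ 1.6430 m = S ✓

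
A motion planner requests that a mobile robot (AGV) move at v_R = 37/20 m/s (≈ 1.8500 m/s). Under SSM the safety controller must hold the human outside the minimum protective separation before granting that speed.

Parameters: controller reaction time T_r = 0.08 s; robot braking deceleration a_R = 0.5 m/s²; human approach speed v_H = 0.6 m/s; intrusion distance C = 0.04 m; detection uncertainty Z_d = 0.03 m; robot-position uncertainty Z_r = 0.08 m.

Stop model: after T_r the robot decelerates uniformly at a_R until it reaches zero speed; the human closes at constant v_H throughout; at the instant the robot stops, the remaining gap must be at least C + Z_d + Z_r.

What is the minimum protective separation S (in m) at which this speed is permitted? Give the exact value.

S_min = 11977/2000 m = 5.9885 m

braking lasts T_s = (37/20)/(1/2) = 3.7000 s
robot covers v_R·T_r = 1.8500·0.0800 = 0.1480 m before braking
robot covers 1.8500·3.7000 − ½·0.5000·3.7000² = 3.4225 m while stopping
person approaches 0.6000·(0.0800+3.7000) = 2.2680 m
margins: 0.0400+0.0300+0.0800 = 0.1500 m
S_min ≈ 0.1480+3.4225+2.2680+0.1500  ⇒  S_min = 11977/2000 m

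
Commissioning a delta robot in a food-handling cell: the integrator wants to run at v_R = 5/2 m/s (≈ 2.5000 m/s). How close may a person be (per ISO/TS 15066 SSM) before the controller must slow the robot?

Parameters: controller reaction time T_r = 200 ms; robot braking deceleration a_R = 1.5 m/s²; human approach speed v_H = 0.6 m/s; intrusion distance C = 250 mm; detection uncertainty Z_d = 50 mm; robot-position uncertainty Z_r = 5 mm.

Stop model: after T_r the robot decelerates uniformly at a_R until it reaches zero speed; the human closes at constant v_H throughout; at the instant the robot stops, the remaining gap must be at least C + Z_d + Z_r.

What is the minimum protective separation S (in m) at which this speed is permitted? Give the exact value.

S_min = 481/120 m = 4.0083 m

braking lasts T_s = (5/2)/(3/2) = 1.6667 s
robot covers v_R·T_r = 2.5000·0.2000 = 0.5000 m before braking
braking distance = 2.5000²/(2·1.5000) = 2.0833 m
human closes 0.6000·1.8667 = 1.1200 m
C+Z_d+Z_r = 0.2500+0.0500+0.0050 = 0.3050 m
S_min ≈ 0.5000+2.0833+1.1200+0.3050  ⇒  S_min = 481/120 m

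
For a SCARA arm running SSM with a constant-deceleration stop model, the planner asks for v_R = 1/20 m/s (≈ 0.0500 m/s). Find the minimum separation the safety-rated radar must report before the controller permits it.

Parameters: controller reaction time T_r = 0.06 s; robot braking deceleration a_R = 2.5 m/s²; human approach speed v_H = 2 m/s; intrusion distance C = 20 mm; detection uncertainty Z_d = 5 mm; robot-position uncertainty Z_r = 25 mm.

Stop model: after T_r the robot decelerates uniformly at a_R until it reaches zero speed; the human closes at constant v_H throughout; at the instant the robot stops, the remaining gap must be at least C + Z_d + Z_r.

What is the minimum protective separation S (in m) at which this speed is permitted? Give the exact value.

T_s = v_R/a_R = (1/20)/(5/2) = 0.0200 s
robot covers v_R·T_r = 0.0500·0.0600 = 0.0030 m before braking
braking distance = 0.0500²/(2·2.5000) = 0.0005 m
person approaches 2.0000·(0.0600+0.0200) = 0.1600 m
margins: 0.0200+0.0050+0.0250 = 0.0500 m
S_min ≈ 0.0030+0.0005+0.1600+0.0500  ⇒  S_min = 427/2000 m

S_min = 427/2000 m = 0.2135 m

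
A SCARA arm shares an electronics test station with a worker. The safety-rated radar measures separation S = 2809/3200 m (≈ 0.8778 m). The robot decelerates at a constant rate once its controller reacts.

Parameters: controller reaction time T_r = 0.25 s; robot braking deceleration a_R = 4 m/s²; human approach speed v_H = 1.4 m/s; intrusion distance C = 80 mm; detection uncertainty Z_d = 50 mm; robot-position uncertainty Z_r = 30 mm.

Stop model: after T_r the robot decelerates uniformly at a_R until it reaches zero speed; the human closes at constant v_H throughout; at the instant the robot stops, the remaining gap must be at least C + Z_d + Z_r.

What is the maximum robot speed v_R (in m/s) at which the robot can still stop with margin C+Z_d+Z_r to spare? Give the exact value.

quadratic (1/8)·v² + (3/5)·v + (-1177/3200) = 0
  disc = (3/5)² − 4·(1/8)·(-1177/3200) = 3481/6400 ; √disc = 59/80
  v_R = (−(3/5) + 59/80) / (2·(1/8)) = 11/20 m/s
check:
stop time T_s = (11/20)/4 = 0.1375 s
robot covers v_R·T_r = 0.5500·0.2500 = 0.1375 m before braking
braking distance = 0.5500²/(2·4.0000) = 0.0378 m
human over T_r+T_s: 1.4000·(0.2500+0.1375) = 0.5425 m
residual clearance needed = 0.0800+0.0500+0.0300 = 0.1600 m
sum ≈ 0.1375+0.0378+0.5425+0.1600 ≈ 0.8778 m = S ✓

v_R_max = 11/20 m/s = 0.5500 m/s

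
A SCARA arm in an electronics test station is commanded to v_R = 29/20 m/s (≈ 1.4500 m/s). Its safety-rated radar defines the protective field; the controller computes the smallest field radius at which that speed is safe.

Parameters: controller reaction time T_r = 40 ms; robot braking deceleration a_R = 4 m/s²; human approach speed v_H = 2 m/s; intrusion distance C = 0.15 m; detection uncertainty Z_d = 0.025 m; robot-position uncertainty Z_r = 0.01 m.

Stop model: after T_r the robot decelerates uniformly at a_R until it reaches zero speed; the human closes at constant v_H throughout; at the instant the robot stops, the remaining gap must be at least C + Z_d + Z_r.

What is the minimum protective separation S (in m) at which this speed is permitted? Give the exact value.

braking lasts T_s = (29/20)/4 = 0.3625 s
robot covers v_R·T_r = 1.4500·0.0400 = 0.0580 m before braking
robot under decel: 1.4500²/(2·4.0000) = 0.2628 m
person approaches 2.0000·(0.0400+0.3625) = 0.8050 m
C+Z_d+Z_r = 0.1500+0.0250+0.0100 = 0.1850 m
S_min ≈ 0.0580+0.2628+0.8050+0.1850  ⇒  S_min = 20973/16000 m

S_min = 20973/16000 m = 1.3108 m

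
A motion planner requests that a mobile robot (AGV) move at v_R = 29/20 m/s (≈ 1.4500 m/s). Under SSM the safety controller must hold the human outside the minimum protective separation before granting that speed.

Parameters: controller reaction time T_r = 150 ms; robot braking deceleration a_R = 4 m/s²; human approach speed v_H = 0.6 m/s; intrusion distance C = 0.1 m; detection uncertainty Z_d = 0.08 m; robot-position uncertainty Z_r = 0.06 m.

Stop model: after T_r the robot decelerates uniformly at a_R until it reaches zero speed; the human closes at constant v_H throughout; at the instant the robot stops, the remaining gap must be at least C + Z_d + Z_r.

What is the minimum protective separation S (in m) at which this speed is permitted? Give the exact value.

T_s = v_R/a_R = (29/20)/4 = 0.3625 s
reaction-phase robot travel = 1.4500·0.1500 = 0.2175 m
braking distance = 1.4500²/(2·4.0000) = 0.2628 m
human over T_r+T_s: 0.6000·(0.1500+0.3625) = 0.3075 m
C+Z_d+Z_r = 0.1000+0.0800+0.0600 = 0.2400 m
S_min ≈ 0.2175+0.2628+0.3075+0.2400  ⇒  S_min = 3289/3200 m

S_min = 3289/3200 m = 1.0278 m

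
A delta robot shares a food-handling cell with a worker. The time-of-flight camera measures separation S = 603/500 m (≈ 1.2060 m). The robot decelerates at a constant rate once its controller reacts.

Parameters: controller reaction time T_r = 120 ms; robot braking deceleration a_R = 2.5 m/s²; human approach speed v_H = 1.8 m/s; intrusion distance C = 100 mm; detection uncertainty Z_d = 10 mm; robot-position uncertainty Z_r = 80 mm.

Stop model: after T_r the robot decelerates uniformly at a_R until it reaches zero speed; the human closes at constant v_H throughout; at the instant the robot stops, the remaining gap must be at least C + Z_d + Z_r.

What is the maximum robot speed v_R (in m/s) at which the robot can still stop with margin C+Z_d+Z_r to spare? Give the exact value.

v_R_max = 4/5 m/s = 0.8000 m/s

quadratic (1/5)·v² + (21/25)·v + (-4/5) = 0
  disc = (21/25)² − 4·(1/5)·(-4/5) = 841/625 ; √disc = 29/25
  v_R = (−(21/25) + 29/25) / (2·(1/5)) = 4/5 m/s
check:
braking lasts T_s = (4/5)/(5/2) = 0.3200 s
robot in T_r: 0.8000·0.1200 = 0.0960 m
braking distance = 0.8000²/(2·2.5000) = 0.1280 m
human over T_r+T_s: 1.8000·(0.1200+0.3200) = 0.7920 m
margins: 0.1000+0.0100+0.0800 = 0.1900 m
sum ≈ 0.0960+0.1280+0.7920+0.1900 ≈ 1.2060 m = S ✓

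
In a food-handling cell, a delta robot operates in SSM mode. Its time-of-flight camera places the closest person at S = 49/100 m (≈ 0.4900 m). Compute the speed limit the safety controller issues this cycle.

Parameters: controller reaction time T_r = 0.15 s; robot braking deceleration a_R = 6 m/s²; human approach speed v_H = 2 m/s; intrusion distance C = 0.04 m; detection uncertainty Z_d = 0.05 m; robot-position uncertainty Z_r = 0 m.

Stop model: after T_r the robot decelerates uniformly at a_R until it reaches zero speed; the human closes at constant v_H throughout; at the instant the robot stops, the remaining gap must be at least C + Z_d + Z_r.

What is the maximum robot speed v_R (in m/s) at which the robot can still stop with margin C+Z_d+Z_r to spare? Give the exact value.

at the boundary: (1/12)·v² + (29/60)·v + (-1/10) = 0
  disc = (29/60)² − 4·(1/12)·(-1/10) = 961/3600 ; √disc = 31/60
  v_R = (−(29/60) + 31/60) / (2·(1/12)) = 1/5 m/s
check:
braking lasts T_s = (1/5)/6 = 0.0333 s
robot in T_r: 0.2000·0.1500 = 0.0300 m
robot covers 0.2000·0.0333 − ½·6.0000·0.0333² = 0.0033 m while stopping
human closes 2.0000·0.1833 = 0.3667 m
margins: 0.0400+0.0500+0.0000 = 0.0900 m
sum ≈ 0.0300+0.0033+0.3667+0.0900 ≈ 0.4900 m = S ✓

v_R_max = 1/5 m/s = 0.2000 m/s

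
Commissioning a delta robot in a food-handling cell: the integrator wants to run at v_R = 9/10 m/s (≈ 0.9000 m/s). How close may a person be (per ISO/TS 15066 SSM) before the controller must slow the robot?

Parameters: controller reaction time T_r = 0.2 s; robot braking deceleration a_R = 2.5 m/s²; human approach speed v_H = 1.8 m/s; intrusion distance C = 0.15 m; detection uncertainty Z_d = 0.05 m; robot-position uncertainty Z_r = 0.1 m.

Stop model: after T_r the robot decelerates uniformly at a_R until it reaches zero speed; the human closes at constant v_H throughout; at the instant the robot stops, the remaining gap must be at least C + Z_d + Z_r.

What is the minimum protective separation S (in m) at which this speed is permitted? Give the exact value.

S_min = 33/20 m = 1.6500 m

T_s = v_R/a_R = (9/10)/(5/2) = 0.3600 s
reaction-phase robot travel = 0.9000·0.2000 = 0.1800 m
robot under decel: 0.9000²/(2·2.5000) = 0.1620 m
person approaches 1.8000·(0.2000+0.3600) = 1.0080 m
margins: 0.1500+0.0500+0.1000 = 0.3000 m
S_min ≈ 0.1800+0.1620+1.0080+0.3000  ⇒  S_min = 33/20 m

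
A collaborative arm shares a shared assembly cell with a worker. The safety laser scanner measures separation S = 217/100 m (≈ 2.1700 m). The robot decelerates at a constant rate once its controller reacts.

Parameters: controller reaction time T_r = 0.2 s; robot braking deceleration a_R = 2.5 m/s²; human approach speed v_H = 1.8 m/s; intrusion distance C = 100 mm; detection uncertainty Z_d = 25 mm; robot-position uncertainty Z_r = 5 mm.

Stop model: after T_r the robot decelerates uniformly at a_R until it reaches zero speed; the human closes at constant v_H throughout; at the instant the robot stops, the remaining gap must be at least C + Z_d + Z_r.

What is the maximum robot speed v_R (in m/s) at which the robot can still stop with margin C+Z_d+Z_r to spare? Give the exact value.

v_R_max = 7/5 m/s = 1.4000 m/s

at the boundary: (1/5)·v² + (23/25)·v + (-42/25) = 0
  disc = (23/25)² − 4·(1/5)·(-42/25) = 1369/625 ; √disc = 37/25
  v_R = (−(23/25) + 37/25) / (2·(1/5)) = 7/5 m/s
check:
T_s = v_R/a_R = (7/5)/(5/2) = 0.5600 s
robot covers v_R·T_r = 1.4000·0.2000 = 0.2800 m before braking
robot covers 1.4000·0.5600 − ½·2.5000·0.5600² = 0.3920 m while stopping
person approaches 1.8000·(0.2000+0.5600) = 1.3680 m
margins: 0.1000+0.0250+0.0050 = 0.1300 m
sum ≈ 0.2800+0.3920+1.3680+0.1300 ≈ 2.1700 m = S ✓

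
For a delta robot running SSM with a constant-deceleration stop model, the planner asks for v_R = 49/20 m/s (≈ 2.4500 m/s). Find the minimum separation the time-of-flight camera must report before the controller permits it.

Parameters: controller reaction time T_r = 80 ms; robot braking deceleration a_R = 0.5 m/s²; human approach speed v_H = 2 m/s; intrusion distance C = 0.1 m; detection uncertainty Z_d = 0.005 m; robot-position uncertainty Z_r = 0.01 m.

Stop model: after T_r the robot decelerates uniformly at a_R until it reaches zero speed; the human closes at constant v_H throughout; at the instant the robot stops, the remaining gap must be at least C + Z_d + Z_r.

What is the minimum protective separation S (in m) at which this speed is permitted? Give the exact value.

S_min = 32547/2000 m = 16.2735 m

T_s = v_R/a_R = (49/20)/(1/2) = 4.9000 s
robot in T_r: 2.4500·0.0800 = 0.1960 m
robot under decel: 2.4500²/(2·0.5000) = 6.0025 m
person approaches 2.0000·(0.0800+4.9000) = 9.9600 m
margins: 0.1000+0.0050+0.0100 = 0.1150 m
S_min ≈ 0.1960+6.0025+9.9600+0.1150  ⇒  S_min = 32547/2000 m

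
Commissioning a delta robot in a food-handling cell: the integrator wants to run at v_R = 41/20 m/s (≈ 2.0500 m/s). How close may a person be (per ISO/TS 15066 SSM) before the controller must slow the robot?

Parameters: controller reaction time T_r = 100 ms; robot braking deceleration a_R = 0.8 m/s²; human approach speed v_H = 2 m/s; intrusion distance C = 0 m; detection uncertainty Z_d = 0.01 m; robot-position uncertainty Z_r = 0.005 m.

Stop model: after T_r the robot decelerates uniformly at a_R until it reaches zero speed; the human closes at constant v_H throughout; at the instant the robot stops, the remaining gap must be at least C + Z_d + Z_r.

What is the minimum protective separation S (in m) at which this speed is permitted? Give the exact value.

T_s = v_R/a_R = (41/20)/(4/5) = 2.5625 s
reaction-phase robot travel = 2.0500·0.1000 = 0.2050 m
robot under decel: 2.0500²/(2·0.8000) = 2.6266 m
human closes 2.0000·2.6625 = 5.3250 m
residual clearance needed = 0.0000+0.0100+0.0050 = 0.0150 m
S_min ≈ 0.2050+2.6266+5.3250+0.0150  ⇒  S_min = 26149/3200 m

S_min = 26149/3200 m = 8.1716 m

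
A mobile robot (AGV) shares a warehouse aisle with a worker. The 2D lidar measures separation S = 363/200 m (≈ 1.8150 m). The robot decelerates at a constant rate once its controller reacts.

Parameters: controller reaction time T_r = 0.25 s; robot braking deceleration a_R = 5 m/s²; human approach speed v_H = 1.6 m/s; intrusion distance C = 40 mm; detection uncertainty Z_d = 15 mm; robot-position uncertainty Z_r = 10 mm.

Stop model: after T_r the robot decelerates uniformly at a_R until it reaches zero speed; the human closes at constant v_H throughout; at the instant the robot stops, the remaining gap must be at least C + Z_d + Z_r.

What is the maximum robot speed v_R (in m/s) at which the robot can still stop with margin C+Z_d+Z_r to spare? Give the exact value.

collect terms ⇒ (1/10)·v_R² + (57/100)·v_R + (-27/20) = 0
  disc = (57/100)² − 4·(1/10)·(-27/20) = 8649/10000 ; √disc = 93/100
  v_R = (−(57/100) + 93/100) / (2·(1/10)) = 9/5 m/s
check:
T_s = v_R/a_R = (9/5)/5 = 0.3600 s
reaction-phase robot travel = 1.8000·0.2500 = 0.4500 m
braking distance = 1.8000²/(2·5.0000) = 0.3240 m
human over T_r+T_s: 1.6000·(0.2500+0.3600) = 0.9760 m
residual clearance needed = 0.0400+0.0150+0.0100 = 0.0650 m
sum ≈ 0.4500+0.3240+0.9760+0.0650 ≈ 1.8150 m = S ✓

v_R_max = 9/5 m/s = 1.8000 m/s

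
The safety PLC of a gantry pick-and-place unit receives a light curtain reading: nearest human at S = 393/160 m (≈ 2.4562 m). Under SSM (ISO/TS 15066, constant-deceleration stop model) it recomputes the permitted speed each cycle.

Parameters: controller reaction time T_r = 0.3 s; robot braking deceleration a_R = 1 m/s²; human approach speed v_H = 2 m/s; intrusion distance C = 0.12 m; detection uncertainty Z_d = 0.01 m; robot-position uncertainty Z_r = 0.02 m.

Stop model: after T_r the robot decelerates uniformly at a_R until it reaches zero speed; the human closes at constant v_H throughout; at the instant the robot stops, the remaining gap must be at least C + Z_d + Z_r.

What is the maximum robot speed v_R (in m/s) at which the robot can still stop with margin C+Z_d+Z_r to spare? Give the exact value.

v_R_max = 13/20 m/s = 0.6500 m/s

at the boundary: (1/2)·v² + (23/10)·v + (-273/160) = 0
  disc = (23/10)² − 4·(1/2)·(-273/160) = 3481/400 ; √disc = 59/20
  v_R = (−(23/10) + 59/20) / (2·(1/2)) = 13/20 m/s
check:
T_s = v_R/a_R = (13/20)/1 = 0.6500 s
robot covers v_R·T_r = 0.6500·0.3000 = 0.1950 m before braking
robot under decel: 0.6500²/(2·1.0000) = 0.2112 m
human over T_r+T_s: 2.0000·(0.3000+0.6500) = 1.9000 m
margins: 0.1200+0.0100+0.0200 = 0.1500 m
sum ≈ 0.1950+0.2112+1.9000+0.1500 ≈ 2.4562 m = S ✓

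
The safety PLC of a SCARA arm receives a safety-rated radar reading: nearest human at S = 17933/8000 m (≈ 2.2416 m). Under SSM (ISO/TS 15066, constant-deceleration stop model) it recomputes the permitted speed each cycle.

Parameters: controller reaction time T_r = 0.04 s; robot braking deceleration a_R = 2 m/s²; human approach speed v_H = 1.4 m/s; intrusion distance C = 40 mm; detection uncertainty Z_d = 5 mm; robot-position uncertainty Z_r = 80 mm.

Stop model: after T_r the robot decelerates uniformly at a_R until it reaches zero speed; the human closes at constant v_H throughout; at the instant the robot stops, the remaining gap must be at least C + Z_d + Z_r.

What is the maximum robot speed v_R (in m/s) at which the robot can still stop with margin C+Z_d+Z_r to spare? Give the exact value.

quadratic (1/4)·v² + (37/50)·v + (-3297/1600) = 0
  disc = (37/50)² − 4·(1/4)·(-3297/1600) = 104329/40000 ; √disc = 323/200
  v_R = (−(37/50) + 323/200) / (2·(1/4)) = 7/4 m/s
check:
stop time T_s = (7/4)/2 = 0.8750 s
robot in T_r: 1.7500·0.0400 = 0.0700 m
robot under decel: 1.7500²/(2·2.0000) = 0.7656 m
human over T_r+T_s: 1.4000·(0.0400+0.8750) = 1.2810 m
residual clearance needed = 0.0400+0.0050+0.0800 = 0.1250 m
sum ≈ 0.0700+0.7656+1.2810+0.1250 ≈ 2.2416 m = S ✓

v_R_max = 7/4 m/s = 1.7500 m/s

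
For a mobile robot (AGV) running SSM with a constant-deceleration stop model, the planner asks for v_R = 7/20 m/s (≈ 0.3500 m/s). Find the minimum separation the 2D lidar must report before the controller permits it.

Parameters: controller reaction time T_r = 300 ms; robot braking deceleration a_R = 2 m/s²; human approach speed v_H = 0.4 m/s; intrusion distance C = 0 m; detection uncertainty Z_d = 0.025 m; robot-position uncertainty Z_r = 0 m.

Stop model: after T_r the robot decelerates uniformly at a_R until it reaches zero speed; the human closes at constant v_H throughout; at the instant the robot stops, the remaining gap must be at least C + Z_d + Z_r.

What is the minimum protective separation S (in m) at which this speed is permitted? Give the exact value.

S_min = 561/1600 m = 0.3506 m

T_s = v_R/a_R = (7/20)/2 = 0.1750 s
reaction-phase robot travel = 0.3500·0.3000 = 0.1050 m
robot covers 0.3500·0.1750 − ½·2.0000·0.1750² = 0.0306 m while stopping
person approaches 0.4000·(0.3000+0.1750) = 0.1900 m
C+Z_d+Z_r = 0.0000+0.0250+0.0000 = 0.0250 m
S_min ≈ 0.1050+0.0306+0.1900+0.0250  ⇒  S_min = 561/1600 m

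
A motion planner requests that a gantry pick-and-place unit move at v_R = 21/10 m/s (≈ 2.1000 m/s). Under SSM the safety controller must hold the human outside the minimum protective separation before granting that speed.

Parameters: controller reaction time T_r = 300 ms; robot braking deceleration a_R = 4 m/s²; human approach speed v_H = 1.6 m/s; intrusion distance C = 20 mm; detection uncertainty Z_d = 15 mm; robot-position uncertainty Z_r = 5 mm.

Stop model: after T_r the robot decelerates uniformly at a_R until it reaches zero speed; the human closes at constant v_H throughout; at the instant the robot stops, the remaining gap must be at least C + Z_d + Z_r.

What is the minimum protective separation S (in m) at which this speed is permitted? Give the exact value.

T_s = v_R/a_R = (21/10)/4 = 0.5250 s
reaction-phase robot travel = 2.1000·0.3000 = 0.6300 m
robot under decel: 2.1000²/(2·4.0000) = 0.5513 m
human closes 1.6000·0.8250 = 1.3200 m
margins: 0.0200+0.0150+0.0050 = 0.0400 m
S_min ≈ 0.6300+0.5513+1.3200+0.0400  ⇒  S_min = 2033/800 m

S_min = 2033/800 m = 2.5412 m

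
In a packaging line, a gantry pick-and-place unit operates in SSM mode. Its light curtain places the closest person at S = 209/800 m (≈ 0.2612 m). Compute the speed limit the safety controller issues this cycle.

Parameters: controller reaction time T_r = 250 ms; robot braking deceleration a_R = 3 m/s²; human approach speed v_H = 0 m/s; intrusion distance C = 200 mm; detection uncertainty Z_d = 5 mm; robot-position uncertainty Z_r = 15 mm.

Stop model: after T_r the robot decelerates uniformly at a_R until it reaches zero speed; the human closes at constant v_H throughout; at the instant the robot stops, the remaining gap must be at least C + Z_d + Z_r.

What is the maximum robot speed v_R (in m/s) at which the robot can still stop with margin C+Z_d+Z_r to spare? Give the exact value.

quadratic (1/6)·v² + (1/4)·v + (-33/800) = 0
  disc = (1/4)² − 4·(1/6)·(-33/800) = 9/100 ; √disc = 3/10
  v_R = (−(1/4) + 3/10) / (2·(1/6)) = 3/20 m/s
check:
braking lasts T_s = (3/20)/3 = 0.0500 s
reaction-phase robot travel = 0.1500·0.2500 = 0.0375 m
braking distance = 0.1500²/(2·3.0000) = 0.0037 m
human closes 0.0000·0.3000 = 0.0000 m
margins: 0.2000+0.0050+0.0150 = 0.2200 m
sum ≈ 0.0375+0.0037+0.0000+0.2200 ≈ 0.2612 m = S ✓

v_R_max = 3/20 m/s = 0.1500 m/s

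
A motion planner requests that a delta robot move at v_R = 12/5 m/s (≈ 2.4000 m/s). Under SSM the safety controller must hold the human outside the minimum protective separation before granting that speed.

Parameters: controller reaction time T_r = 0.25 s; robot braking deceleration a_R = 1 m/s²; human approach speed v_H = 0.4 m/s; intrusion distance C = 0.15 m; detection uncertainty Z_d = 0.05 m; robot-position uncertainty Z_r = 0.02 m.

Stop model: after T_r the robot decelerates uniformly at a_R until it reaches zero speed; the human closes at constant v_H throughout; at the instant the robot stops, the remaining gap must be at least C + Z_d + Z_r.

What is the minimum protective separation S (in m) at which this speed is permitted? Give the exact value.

S_min = 119/25 m = 4.7600 m

stop time T_s = (12/5)/1 = 2.4000 s
robot covers v_R·T_r = 2.4000·0.2500 = 0.6000 m before braking
braking distance = 2.4000²/(2·1.0000) = 2.8800 m
person approaches 0.4000·(0.2500+2.4000) = 1.0600 m
margins: 0.1500+0.0500+0.0200 = 0.2200 m
S_min ≈ 0.6000+2.8800+1.0600+0.2200  ⇒  S_min = 119/25 m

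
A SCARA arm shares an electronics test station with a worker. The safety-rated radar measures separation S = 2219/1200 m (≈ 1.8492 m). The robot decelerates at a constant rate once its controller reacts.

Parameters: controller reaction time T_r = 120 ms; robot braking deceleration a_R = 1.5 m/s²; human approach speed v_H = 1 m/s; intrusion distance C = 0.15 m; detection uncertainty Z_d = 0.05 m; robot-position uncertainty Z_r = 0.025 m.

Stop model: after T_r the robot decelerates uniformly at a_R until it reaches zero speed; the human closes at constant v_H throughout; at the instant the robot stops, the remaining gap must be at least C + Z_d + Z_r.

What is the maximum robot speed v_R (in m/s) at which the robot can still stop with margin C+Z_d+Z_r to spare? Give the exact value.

quadratic (1/3)·v² + (59/75)·v + (-361/240) = 0
  disc = (59/75)² − 4·(1/3)·(-361/240) = 6561/2500 ; √disc = 81/50
  v_R = (−(59/75) + 81/50) / (2·(1/3)) = 5/4 m/s
check:
stop time T_s = (5/4)/(3/2) = 0.8333 s
robot covers v_R·T_r = 1.2500·0.1200 = 0.1500 m before braking
braking distance = 1.2500²/(2·1.5000) = 0.5208 m
human closes 1.0000·0.9533 = 0.9533 m
margins: 0.1500+0.0500+0.0250 = 0.2250 m
sum ≈ 0.1500+0.5208+0.9533+0.2250 ≈ 1.8492 m = S ✓

v_R_max = 5/4 m/s = 1.2500 m/s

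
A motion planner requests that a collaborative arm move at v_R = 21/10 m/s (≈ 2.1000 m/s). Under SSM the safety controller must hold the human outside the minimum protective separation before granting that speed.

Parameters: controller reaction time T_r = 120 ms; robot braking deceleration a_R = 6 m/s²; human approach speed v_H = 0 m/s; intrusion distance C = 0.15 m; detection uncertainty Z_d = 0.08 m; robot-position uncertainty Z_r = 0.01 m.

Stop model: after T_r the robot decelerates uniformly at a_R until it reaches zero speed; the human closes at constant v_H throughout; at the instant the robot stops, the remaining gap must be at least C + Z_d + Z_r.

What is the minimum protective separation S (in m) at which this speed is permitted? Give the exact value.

S_min = 1719/2000 m = 0.8595 m

braking lasts T_s = (21/10)/6 = 0.3500 s
robot in T_r: 2.1000·0.1200 = 0.2520 m
braking distance = 2.1000²/(2·6.0000) = 0.3675 m
person approaches 0.0000·(0.1200+0.3500) = 0.0000 m
margins: 0.1500+0.0800+0.0100 = 0.2400 m
S_min ≈ 0.2520+0.3675+0.0000+0.2400  ⇒  S_min = 1719/2000 m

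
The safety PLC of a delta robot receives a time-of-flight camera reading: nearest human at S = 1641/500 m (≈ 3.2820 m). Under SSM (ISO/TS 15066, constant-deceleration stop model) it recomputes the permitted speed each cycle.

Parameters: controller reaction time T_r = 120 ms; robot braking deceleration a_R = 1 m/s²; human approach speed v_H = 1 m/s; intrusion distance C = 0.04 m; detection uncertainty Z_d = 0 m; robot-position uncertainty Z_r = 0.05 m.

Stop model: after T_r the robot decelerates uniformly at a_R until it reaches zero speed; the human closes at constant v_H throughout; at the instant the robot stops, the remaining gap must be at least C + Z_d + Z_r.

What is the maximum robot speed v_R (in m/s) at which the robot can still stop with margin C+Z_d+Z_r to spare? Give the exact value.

v_R_max = 8/5 m/s = 1.6000 m/s

quadratic (1/2)·v² + (28/25)·v + (-384/125) = 0
  disc = (28/25)² − 4·(1/2)·(-384/125) = 4624/625 ; √disc = 68/25
  v_R = (−(28/25) + 68/25) / (2·(1/2)) = 8/5 m/s
check:
T_s = v_R/a_R = (8/5)/1 = 1.6000 s
robot in T_r: 1.6000·0.1200 = 0.1920 m
robot under decel: 1.6000²/(2·1.0000) = 1.2800 m
human over T_r+T_s: 1.0000·(0.1200+1.6000) = 1.7200 m
margins: 0.0400+0.0000+0.0500 = 0.0900 m
sum ≈ 0.1920+1.2800+1.7200+0.0900 ≈ 3.2820 m = S ✓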